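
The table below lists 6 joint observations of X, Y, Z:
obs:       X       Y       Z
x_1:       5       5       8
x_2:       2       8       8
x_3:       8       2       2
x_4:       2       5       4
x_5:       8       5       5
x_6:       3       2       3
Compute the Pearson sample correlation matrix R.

Step 1 — column means:
  mean(X) = (5 + 2 + 8 + 2 + 8 + 3) / 6 = 28/6 = 4.6667
  mean(Y) = (5 + 8 + 2 + 5 + 5 + 2) / 6 = 27/6 = 4.5
  mean(Z) = (8 + 8 + 2 + 4 + 5 + 3) / 6 = 30/6 = 5

Step 2 — sample variances and covariances s[i,j] = (1/(n-1)) · Σ_k (x_{k,i} - mean_i) · (x_{k,j} - mean_j), with n-1 = 5:
  s[X,X] = ((0.3333)·(0.3333) + (-2.6667)·(-2.6667) + (3.3333)·(3.3333) + (-2.6667)·(-2.6667) + (3.3333)·(3.3333) + (-1.6667)·(-1.6667)) / 5 = 39.3333/5 = 7.8667
  s[X,Y] = ((0.3333)·(0.5) + (-2.6667)·(3.5) + (3.3333)·(-2.5) + (-2.6667)·(0.5) + (3.3333)·(0.5) + (-1.6667)·(-2.5)) / 5 = -13/5 = -2.6
  s[X,Z] = ((0.3333)·(3) + (-2.6667)·(3) + (3.3333)·(-3) + (-2.6667)·(-1) + (3.3333)·(0) + (-1.6667)·(-2)) / 5 = -11/5 = -2.2
  s[Y,Y] = ((0.5)·(0.5) + (3.5)·(3.5) + (-2.5)·(-2.5) + (0.5)·(0.5) + (0.5)·(0.5) + (-2.5)·(-2.5)) / 5 = 25.5/5 = 5.1
  s[Y,Z] = ((0.5)·(3) + (3.5)·(3) + (-2.5)·(-3) + (0.5)·(-1) + (0.5)·(0) + (-2.5)·(-2)) / 5 = 24/5 = 4.8
  s[Z,Z] = ((3)·(3) + (3)·(3) + (-3)·(-3) + (-1)·(-1) + (0)·(0) + (-2)·(-2)) / 5 = 32/5 = 6.4
  Sample standard deviations s_i = √(s[i,i]):
  s(X) = √(7.8667) = 2.8048
  s(Y) = √(5.1) = 2.2583
  s(Z) = √(6.4) = 2.5298

Step 3 — r_{ij} = s_{ij} / (s_i · s_j):
  r[X,X] = 1 (diagonal).
  r[X,Y] = -2.6 / (2.8048 · 2.2583) = -2.6 / 6.334 = -0.4105
  r[X,Z] = -2.2 / (2.8048 · 2.5298) = -2.2 / 7.0955 = -0.3101
  r[Y,Y] = 1 (diagonal).
  r[Y,Z] = 4.8 / (2.2583 · 2.5298) = 4.8 / 5.7131 = 0.8402
  r[Z,Z] = 1 (diagonal).

R is symmetric with unit diagonal. Assembling:

R = [[1, -0.4105, -0.3101],
 [-0.4105, 1, 0.8402],
 [-0.3101, 0.8402, 1]]


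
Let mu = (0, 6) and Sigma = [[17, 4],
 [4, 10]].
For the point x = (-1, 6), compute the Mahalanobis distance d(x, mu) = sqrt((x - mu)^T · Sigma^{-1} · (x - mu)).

Step 1 — centre the observation: (x - mu) = (-1, 0).

Step 2 — invert Sigma. det(Sigma) = 17·10 - (4)² = 154.
  Sigma^{-1} = (1/det) · [[d, -b], [-b, a]] = [[0.0649, -0.026],
 [-0.026, 0.1104]].

Step 3 — form the quadratic (x - mu)^T · Sigma^{-1} · (x - mu):
  Sigma^{-1} · (x - mu) = (-0.0649, 0.026).
  (x - mu)^T · [Sigma^{-1} · (x - mu)] = (-1)·(-0.0649) + (0)·(0.026) = 0.0649.

Step 4 — take square root: d = √(0.0649) ≈ 0.2548.

d(x, mu) = √(0.0649) ≈ 0.2548


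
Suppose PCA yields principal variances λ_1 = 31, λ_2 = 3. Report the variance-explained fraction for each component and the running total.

Step 1 — total variance = trace(Sigma) = Σ λ_i = 31 + 3 = 34.

Step 2 — fraction explained by component i = λ_i / Σ λ:
  PC1: 31/34 = 0.9118
  PC2: 3/34 = 0.0882

Step 3 — cumulative fraction after k components = (λ_1 + ... + λ_k) / Σ λ:
  k = 1: 31/34 = 0.9118
  k = 2: (31 + 3)/34 = 34/34 = 1

Summary (fraction, with percent):

explained: PC1 0.9118 (91.18%), PC2 0.0882 (8.82%);  cumulative: 0.9118, 1


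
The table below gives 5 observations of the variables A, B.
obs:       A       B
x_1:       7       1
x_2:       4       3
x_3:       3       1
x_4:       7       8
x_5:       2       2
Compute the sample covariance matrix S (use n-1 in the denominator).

Step 1 — column means:
  mean(A) = (7 + 4 + 3 + 7 + 2) / 5 = 23/5 = 4.6
  mean(B) = (1 + 3 + 1 + 8 + 2) / 5 = 15/5 = 3

Step 2 — sample covariance S[i,j] = (1/(n-1)) · Σ_k (x_{k,i} - mean_i) · (x_{k,j} - mean_j), with n-1 = 4.
  S[A,A] = ((2.4)·(2.4) + (-0.6)·(-0.6) + (-1.6)·(-1.6) + (2.4)·(2.4) + (-2.6)·(-2.6)) / 4 = 21.2/4 = 5.3
  S[A,B] = ((2.4)·(-2) + (-0.6)·(0) + (-1.6)·(-2) + (2.4)·(5) + (-2.6)·(-1)) / 4 = 13/4 = 3.25
  S[B,B] = ((-2)·(-2) + (0)·(0) + (-2)·(-2) + (5)·(5) + (-1)·(-1)) / 4 = 34/4 = 8.5

S is symmetric (S[j,i] = S[i,j]). Assembling:

S = [[5.3, 3.25],
 [3.25, 8.5]]


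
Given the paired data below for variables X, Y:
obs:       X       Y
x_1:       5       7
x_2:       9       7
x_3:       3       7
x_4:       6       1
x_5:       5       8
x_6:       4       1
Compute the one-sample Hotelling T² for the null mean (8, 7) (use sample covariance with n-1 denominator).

Step 1 — sample mean vector:
  mean(X) = (5 + 9 + 3 + 6 + 5 + 4) / 6 = 32/6 = 5.3333
  mean(Y) = (7 + 7 + 7 + 1 + 8 + 1) / 6 = 31/6 = 5.1667
  x̄ = (5.3333, 5.1667),  deviation x̄ - mu_0 = (5.3333, 5.1667) - (8, 7) = (-2.6667, -1.8333).

Step 2 — sample covariance matrix, S[i,j] = (1/(n-1)) · Σ_k (x_{k,i} - mean_i) · (x_{k,j} - mean_j), divisor n-1 = 5:
  S[X,X] = ((-0.3333)·(-0.3333) + (3.6667)·(3.6667) + (-2.3333)·(-2.3333) + (0.6667)·(0.6667) + (-0.3333)·(-0.3333) + (-1.3333)·(-1.3333)) / 5 = 21.3333/5 = 4.2667
  S[X,Y] = ((-0.3333)·(1.8333) + (3.6667)·(1.8333) + (-2.3333)·(1.8333) + (0.6667)·(-4.1667) + (-0.3333)·(2.8333) + (-1.3333)·(-4.1667)) / 5 = 3.6667/5 = 0.7333
  S[Y,Y] = ((1.8333)·(1.8333) + (1.8333)·(1.8333) + (1.8333)·(1.8333) + (-4.1667)·(-4.1667) + (2.8333)·(2.8333) + (-4.1667)·(-4.1667)) / 5 = 52.8333/5 = 10.5667
  S = [[4.2667, 0.7333],
 [0.7333, 10.5667]].

Step 3 — invert S. det(S) = 4.2667·10.5667 - (0.7333)² = 44.5467.
  S^{-1} = (1/det) · [[d, -b], [-b, a]] = [[0.2372, -0.0165],
 [-0.0165, 0.0958]].

Step 4 — quadratic form (x̄ - mu_0)^T · S^{-1} · (x̄ - mu_0):
  S^{-1} · (x̄ - mu_0) = (-0.6024, -0.1317),
  (x̄ - mu_0)^T · [...] = (-2.6667)·(-0.6024) + (-1.8333)·(-0.1317) = 1.8478.

Step 5 — scale by n: T² = 6 · 1.8478 = 11.0865.

T² ≈ 11.0865


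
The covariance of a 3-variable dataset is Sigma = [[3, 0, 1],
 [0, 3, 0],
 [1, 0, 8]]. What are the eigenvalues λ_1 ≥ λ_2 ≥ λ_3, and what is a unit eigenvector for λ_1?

Step 1 — characteristic polynomial p(λ) = det(λI - Sigma) = λ³ - tr·λ² + c_1·λ - det, where tr = trace, c_1 = sum of the principal 2×2 minors, det = det(Sigma):
  tr = 3 + 3 + 8 = 14,
  c_1 = (3·3 - (0)²) + (3·8 - (1)²) + (3·8 - (0)²) = 9 + 23 + 24 = 56,
  det = 3·(3·8 - (0)²) - (0)·((0)·8 - (0)·(1)) + (1)·((0)·(0) - 3·(1)) = 3·(24) - (0)·(0) + (1)·(-3) = 69.
  So p(λ) = λ³ - 14λ² + 56λ - 69.
Step 2 — look for an integer root (rational root theorem: any rational root is an integer divisor of 69). Testing λ = 3:
  p(3) = 27 - 126 + 168 - 69 = 0  ✓
  Dividing out (λ - 3): p(λ) = (λ - 3)(λ² - 11λ + 23).
Step 3 — remaining eigenvalues from the quadratic λ² - 11λ + 23 = 0:
  Δ = 11² - 4·23 = 121 - 92 = 29,  λ = (11 ± √29)/2 = (11 ± 5.3852)/2 ≈ 8.1926 or 2.8074.
  Sorted: λ_1 = 8.1926,  λ_2 = 3,  λ_3 = 2.8074  (check: sum = 14 = tr ✓).

Step 4 — unit eigenvector for λ_1 ≈ 8.1926: v spans the null space of (Sigma - λ_1 I), whose rows are
  r_1 = (-5.1926, 0, 1),  r_2 = (0, -5.1926, 0),  r_3 = (1, 0, -0.1926).
  v is orthogonal to every row, so take v ∝ r_1 × r_2 = ((0)·(0) - (1)·(-5.1926), (1)·(0) - (-5.1926)·(0), (-5.1926)·(-5.1926) - (0)·(0)) ≈ (5.1926, 0, 26.9629).
  Let u = (5.1926, 0, 26.9629).
  ||u|| = √((5.1926)² + (0)² + (26.9629)²) = √(753.9615) ≈ 27.4584,  v_1 = u/||u|| ≈ (0.1891, 0, 0.982) (||v_1|| = 1).

λ_1 = 8.1926,  λ_2 = 3,  λ_3 = 2.8074;  v_1 ≈ (0.1891, 0, 0.982)


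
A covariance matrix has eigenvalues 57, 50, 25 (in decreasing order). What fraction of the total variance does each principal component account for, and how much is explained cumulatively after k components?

Step 1 — total variance = trace(Sigma) = Σ λ_i = 57 + 50 + 25 = 132.

Step 2 — fraction explained by component i = λ_i / Σ λ:
  PC1: 57/132 = 0.4318
  PC2: 50/132 = 0.3788
  PC3: 25/132 = 0.1894

Step 3 — cumulative fraction after k components = (λ_1 + ... + λ_k) / Σ λ:
  k = 1: 57/132 = 0.4318
  k = 2: (57 + 50)/132 = 107/132 = 0.8106
  k = 3: (57 + 50 + 25)/132 = 132/132 = 1

Summary (fraction, with percent):

explained: PC1 0.4318 (43.18%), PC2 0.3788 (37.88%), PC3 0.1894 (18.94%);  cumulative: 0.4318, 0.8106, 1


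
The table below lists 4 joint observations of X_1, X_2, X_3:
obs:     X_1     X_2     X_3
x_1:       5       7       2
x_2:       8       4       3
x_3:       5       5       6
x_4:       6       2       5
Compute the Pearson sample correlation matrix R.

Step 1 — column means:
  mean(X_1) = (5 + 8 + 5 + 6) / 4 = 24/4 = 6
  mean(X_2) = (7 + 4 + 5 + 2) / 4 = 18/4 = 4.5
  mean(X_3) = (2 + 3 + 6 + 5) / 4 = 16/4 = 4

Step 2 — sample variances and covariances s[i,j] = (1/(n-1)) · Σ_k (x_{k,i} - mean_i) · (x_{k,j} - mean_j), with n-1 = 3:
  s[X_1,X_1] = ((-1)·(-1) + (2)·(2) + (-1)·(-1) + (0)·(0)) / 3 = 6/3 = 2
  s[X_1,X_2] = ((-1)·(2.5) + (2)·(-0.5) + (-1)·(0.5) + (0)·(-2.5)) / 3 = -4/3 = -1.3333
  s[X_1,X_3] = ((-1)·(-2) + (2)·(-1) + (-1)·(2) + (0)·(1)) / 3 = -2/3 = -0.6667
  s[X_2,X_2] = ((2.5)·(2.5) + (-0.5)·(-0.5) + (0.5)·(0.5) + (-2.5)·(-2.5)) / 3 = 13/3 = 4.3333
  s[X_2,X_3] = ((2.5)·(-2) + (-0.5)·(-1) + (0.5)·(2) + (-2.5)·(1)) / 3 = -6/3 = -2
  s[X_3,X_3] = ((-2)·(-2) + (-1)·(-1) + (2)·(2) + (1)·(1)) / 3 = 10/3 = 3.3333
  Sample standard deviations s_i = √(s[i,i]):
  s(X_1) = √(2) = 1.4142
  s(X_2) = √(4.3333) = 2.0817
  s(X_3) = √(3.3333) = 1.8257

Step 3 — r_{ij} = s_{ij} / (s_i · s_j):
  r[X_1,X_1] = 1 (diagonal).
  r[X_1,X_2] = -1.3333 / (1.4142 · 2.0817) = -1.3333 / 2.9439 = -0.4529
  r[X_1,X_3] = -0.6667 / (1.4142 · 1.8257) = -0.6667 / 2.582 = -0.2582
  r[X_2,X_2] = 1 (diagonal).
  r[X_2,X_3] = -2 / (2.0817 · 1.8257) = -2 / 3.8006 = -0.5262
  r[X_3,X_3] = 1 (diagonal).

R is symmetric with unit diagonal. Assembling:

R = [[1, -0.4529, -0.2582],
 [-0.4529, 1, -0.5262],
 [-0.2582, -0.5262, 1]]


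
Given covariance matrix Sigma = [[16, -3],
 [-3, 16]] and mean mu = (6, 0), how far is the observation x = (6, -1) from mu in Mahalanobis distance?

Step 1 — centre the observation: (x - mu) = (0, -1).

Step 2 — invert Sigma. det(Sigma) = 16·16 - (-3)² = 247.
  Sigma^{-1} = (1/det) · [[d, -b], [-b, a]] = [[0.0648, 0.0121],
 [0.0121, 0.0648]].

Step 3 — form the quadratic (x - mu)^T · Sigma^{-1} · (x - mu):
  Sigma^{-1} · (x - mu) = (-0.0121, -0.0648).
  (x - mu)^T · [Sigma^{-1} · (x - mu)] = (0)·(-0.0121) + (-1)·(-0.0648) = 0.0648.

Step 4 — take square root: d = √(0.0648) ≈ 0.2545.

d(x, mu) = √(0.0648) ≈ 0.2545


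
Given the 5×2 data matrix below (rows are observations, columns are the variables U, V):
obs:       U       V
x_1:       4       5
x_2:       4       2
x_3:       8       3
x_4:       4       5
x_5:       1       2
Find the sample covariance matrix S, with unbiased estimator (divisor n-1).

Step 1 — column means:
  mean(U) = (4 + 4 + 8 + 4 + 1) / 5 = 21/5 = 4.2
  mean(V) = (5 + 2 + 3 + 5 + 2) / 5 = 17/5 = 3.4

Step 2 — sample covariance S[i,j] = (1/(n-1)) · Σ_k (x_{k,i} - mean_i) · (x_{k,j} - mean_j), with n-1 = 4.
  S[U,U] = ((-0.2)·(-0.2) + (-0.2)·(-0.2) + (3.8)·(3.8) + (-0.2)·(-0.2) + (-3.2)·(-3.2)) / 4 = 24.8/4 = 6.2
  S[U,V] = ((-0.2)·(1.6) + (-0.2)·(-1.4) + (3.8)·(-0.4) + (-0.2)·(1.6) + (-3.2)·(-1.4)) / 4 = 2.6/4 = 0.65
  S[V,V] = ((1.6)·(1.6) + (-1.4)·(-1.4) + (-0.4)·(-0.4) + (1.6)·(1.6) + (-1.4)·(-1.4)) / 4 = 9.2/4 = 2.3

S is symmetric (S[j,i] = S[i,j]). Assembling:

S = [[6.2, 0.65],
 [0.65, 2.3]]


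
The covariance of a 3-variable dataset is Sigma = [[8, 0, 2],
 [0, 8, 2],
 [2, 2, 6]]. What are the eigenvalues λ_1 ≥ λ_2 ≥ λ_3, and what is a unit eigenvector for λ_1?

Step 1 — characteristic polynomial p(λ) = det(λI - Sigma) = λ³ - tr·λ² + c_1·λ - det, where tr = trace, c_1 = sum of the principal 2×2 minors, det = det(Sigma):
  tr = 8 + 8 + 6 = 22,
  c_1 = (8·8 - (0)²) + (8·6 - (2)²) + (8·6 - (2)²) = 64 + 44 + 44 = 152,
  det = 8·(8·6 - (2)²) - (0)·((0)·6 - (2)·(2)) + (2)·((0)·(2) - 8·(2)) = 8·(44) - (0)·(-4) + (2)·(-16) = 320.
  So p(λ) = λ³ - 22λ² + 152λ - 320.
Step 2 — look for an integer root (rational root theorem: any rational root is an integer divisor of 320). Testing λ = 4:
  p(4) = 64 - 352 + 608 - 320 = 0  ✓
  Dividing out (λ - 4): p(λ) = (λ - 4)(λ² - 18λ + 80).
Step 3 — remaining eigenvalues from the quadratic λ² - 18λ + 80 = 0:
  Δ = 18² - 4·80 = 324 - 320 = 4,  λ = (18 ± √4)/2 = (18 ± 2)/2 = 10 or 8.
  Sorted: λ_1 = 10,  λ_2 = 8,  λ_3 = 4  (check: sum = 22 = tr ✓).

Step 4 — unit eigenvector for λ_1 = 10: v spans the null space of (Sigma - λ_1 I), whose rows are
  r_1 = (-2, 0, 2),  r_2 = (0, -2, 2),  r_3 = (2, 2, -4).
  v is orthogonal to every row, so take v ∝ r_1 × r_2 = ((0)·(2) - (2)·(-2), (2)·(0) - (-2)·(2), (-2)·(-2) - (0)·(0)) = (4, 4, 4).
  Rescale (divide by 4): u = (1, 1, 1).
  ||u|| = √((1)² + (1)² + (1)²) = √(3) ≈ 1.7321,  v_1 = u/||u|| ≈ (0.5774, 0.5774, 0.5774) (||v_1|| = 1).

λ_1 = 10,  λ_2 = 8,  λ_3 = 4;  v_1 ≈ (0.5774, 0.5774, 0.5774)


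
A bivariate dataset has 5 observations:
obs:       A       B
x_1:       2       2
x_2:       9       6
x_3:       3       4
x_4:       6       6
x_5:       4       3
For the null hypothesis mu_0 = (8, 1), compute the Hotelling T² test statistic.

Step 1 — sample mean vector:
  mean(A) = (2 + 9 + 3 + 6 + 4) / 5 = 24/5 = 4.8
  mean(B) = (2 + 6 + 4 + 6 + 3) / 5 = 21/5 = 4.2
  x̄ = (4.8, 4.2),  deviation x̄ - mu_0 = (4.8, 4.2) - (8, 1) = (-3.2, 3.2).

Step 2 — sample covariance matrix, S[i,j] = (1/(n-1)) · Σ_k (x_{k,i} - mean_i) · (x_{k,j} - mean_j), divisor n-1 = 4:
  S[A,A] = ((-2.8)·(-2.8) + (4.2)·(4.2) + (-1.8)·(-1.8) + (1.2)·(1.2) + (-0.8)·(-0.8)) / 4 = 30.8/4 = 7.7
  S[A,B] = ((-2.8)·(-2.2) + (4.2)·(1.8) + (-1.8)·(-0.2) + (1.2)·(1.8) + (-0.8)·(-1.2)) / 4 = 17.2/4 = 4.3
  S[B,B] = ((-2.2)·(-2.2) + (1.8)·(1.8) + (-0.2)·(-0.2) + (1.8)·(1.8) + (-1.2)·(-1.2)) / 4 = 12.8/4 = 3.2
  S = [[7.7, 4.3],
 [4.3, 3.2]].

Step 3 — invert S. det(S) = 7.7·3.2 - (4.3)² = 6.15.
  S^{-1} = (1/det) · [[d, -b], [-b, a]] = [[0.5203, -0.6992],
 [-0.6992, 1.252]].

Step 4 — quadratic form (x̄ - mu_0)^T · S^{-1} · (x̄ - mu_0):
  S^{-1} · (x̄ - mu_0) = (-3.9024, 6.2439),
  (x̄ - mu_0)^T · [...] = (-3.2)·(-3.9024) + (3.2)·(6.2439) = 32.4683.

Step 5 — scale by n: T² = 5 · 32.4683 = 162.3415.

T² ≈ 162.3415


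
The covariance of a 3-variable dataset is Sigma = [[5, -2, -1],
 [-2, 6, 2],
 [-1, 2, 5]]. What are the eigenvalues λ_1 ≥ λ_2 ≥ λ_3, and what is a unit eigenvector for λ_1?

Step 1 — characteristic polynomial p(λ) = det(λI - Sigma) = λ³ - tr·λ² + c_1·λ - det, where tr = trace, c_1 = sum of the principal 2×2 minors, det = det(Sigma):
  tr = 5 + 6 + 5 = 16,
  c_1 = (5·6 - (-2)²) + (5·5 - (-1)²) + (6·5 - (2)²) = 26 + 24 + 26 = 76,
  det = 5·(6·5 - (2)²) - (-2)·((-2)·5 - (2)·(-1)) + (-1)·((-2)·(2) - 6·(-1)) = 5·(26) - (-2)·(-8) + (-1)·(2) = 112.
  So p(λ) = λ³ - 16λ² + 76λ - 112.
Step 2 — look for an integer root (rational root theorem: any rational root is an integer divisor of 112). Testing λ = 4:
  p(4) = 64 - 256 + 304 - 112 = 0  ✓
  Dividing out (λ - 4): p(λ) = (λ - 4)(λ² - 12λ + 28).
Step 3 — remaining eigenvalues from the quadratic λ² - 12λ + 28 = 0:
  Δ = 12² - 4·28 = 144 - 112 = 32,  λ = (12 ± √32)/2 = (12 ± 5.6569)/2 ≈ 8.8284 or 3.1716.
  Sorted: λ_1 = 8.8284,  λ_2 = 4,  λ_3 = 3.1716  (check: sum = 16 = tr ✓).

Step 4 — unit eigenvector for λ_1 ≈ 8.8284: v spans the null space of (Sigma - λ_1 I), whose rows are
  r_1 = (-3.8284, -2, -1),  r_2 = (-2, -2.8284, 2),  r_3 = (-1, 2, -3.8284).
  v is orthogonal to every row, so take v ∝ r_1 × r_2 = ((-2)·(2) - (-1)·(-2.8284), (-1)·(-2) - (-3.8284)·(2), (-3.8284)·(-2.8284) - (-2)·(-2)) ≈ (-6.8284, 9.6569, 6.8284).
  Rescale (multiply by -1 so the first nonzero entry is positive): u = (6.8284, -9.6569, -6.8284).
  ||u|| = √((6.8284)² + (-9.6569)² + (-6.8284)²) = √(186.5097) ≈ 13.6569,  v_1 = u/||u|| ≈ (0.5, -0.7071, -0.5) (||v_1|| = 1).

λ_1 = 8.8284,  λ_2 = 4,  λ_3 = 3.1716;  v_1 ≈ (0.5, -0.7071, -0.5)


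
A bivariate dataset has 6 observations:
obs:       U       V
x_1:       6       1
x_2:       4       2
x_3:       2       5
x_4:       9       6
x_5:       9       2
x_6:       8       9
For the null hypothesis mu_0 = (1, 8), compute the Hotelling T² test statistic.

Step 1 — sample mean vector:
  mean(U) = (6 + 4 + 2 + 9 + 9 + 8) / 6 = 38/6 = 6.3333
  mean(V) = (1 + 2 + 5 + 6 + 2 + 9) / 6 = 25/6 = 4.1667
  x̄ = (6.3333, 4.1667),  deviation x̄ - mu_0 = (6.3333, 4.1667) - (1, 8) = (5.3333, -3.8333).

Step 2 — sample covariance matrix, S[i,j] = (1/(n-1)) · Σ_k (x_{k,i} - mean_i) · (x_{k,j} - mean_j), divisor n-1 = 5:
  S[U,U] = ((-0.3333)·(-0.3333) + (-2.3333)·(-2.3333) + (-4.3333)·(-4.3333) + (2.6667)·(2.6667) + (2.6667)·(2.6667) + (1.6667)·(1.6667)) / 5 = 41.3333/5 = 8.2667
  S[U,V] = ((-0.3333)·(-3.1667) + (-2.3333)·(-2.1667) + (-4.3333)·(0.8333) + (2.6667)·(1.8333) + (2.6667)·(-2.1667) + (1.6667)·(4.8333)) / 5 = 9.6667/5 = 1.9333
  S[V,V] = ((-3.1667)·(-3.1667) + (-2.1667)·(-2.1667) + (0.8333)·(0.8333) + (1.8333)·(1.8333) + (-2.1667)·(-2.1667) + (4.8333)·(4.8333)) / 5 = 46.8333/5 = 9.3667
  S = [[8.2667, 1.9333],
 [1.9333, 9.3667]].

Step 3 — invert S. det(S) = 8.2667·9.3667 - (1.9333)² = 73.6933.
  S^{-1} = (1/det) · [[d, -b], [-b, a]] = [[0.1271, -0.0262],
 [-0.0262, 0.1122]].

Step 4 — quadratic form (x̄ - mu_0)^T · S^{-1} · (x̄ - mu_0):
  S^{-1} · (x̄ - mu_0) = (0.7785, -0.5699),
  (x̄ - mu_0)^T · [...] = (5.3333)·(0.7785) + (-3.8333)·(-0.5699) = 6.3365.

Step 5 — scale by n: T² = 6 · 6.3365 = 38.0188.

T² ≈ 38.0188


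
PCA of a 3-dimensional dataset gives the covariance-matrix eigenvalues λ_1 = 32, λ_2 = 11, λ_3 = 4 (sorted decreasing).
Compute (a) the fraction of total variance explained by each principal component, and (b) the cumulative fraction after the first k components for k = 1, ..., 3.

Step 1 — total variance = trace(Sigma) = Σ λ_i = 32 + 11 + 4 = 47.

Step 2 — fraction explained by component i = λ_i / Σ λ:
  PC1: 32/47 = 0.6809
  PC2: 11/47 = 0.234
  PC3: 4/47 = 0.0851

Step 3 — cumulative fraction after k components = (λ_1 + ... + λ_k) / Σ λ:
  k = 1: 32/47 = 0.6809
  k = 2: (32 + 11)/47 = 43/47 = 0.9149
  k = 3: (32 + 11 + 4)/47 = 47/47 = 1

Summary (fraction, with percent):

explained: PC1 0.6809 (68.09%), PC2 0.234 (23.4%), PC3 0.0851 (8.51%);  cumulative: 0.6809, 0.9149, 1


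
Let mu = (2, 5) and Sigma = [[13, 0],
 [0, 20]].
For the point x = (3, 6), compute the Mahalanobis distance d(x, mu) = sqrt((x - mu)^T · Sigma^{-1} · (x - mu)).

Step 1 — centre the observation: (x - mu) = (1, 1).

Step 2 — invert Sigma. det(Sigma) = 13·20 - (0)² = 260.
  Sigma^{-1} = (1/det) · [[d, -b], [-b, a]] = [[0.0769, 0],
 [0, 0.05]].

Step 3 — form the quadratic (x - mu)^T · Sigma^{-1} · (x - mu):
  Sigma^{-1} · (x - mu) = (0.0769, 0.05).
  (x - mu)^T · [Sigma^{-1} · (x - mu)] = (1)·(0.0769) + (1)·(0.05) = 0.1269.

Step 4 — take square root: d = √(0.1269) ≈ 0.3563.

d(x, mu) = √(0.1269) ≈ 0.3563


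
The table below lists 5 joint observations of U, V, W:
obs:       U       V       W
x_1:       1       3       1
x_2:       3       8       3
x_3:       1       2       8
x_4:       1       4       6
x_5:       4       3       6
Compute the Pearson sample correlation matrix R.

Step 1 — column means:
  mean(U) = (1 + 3 + 1 + 1 + 4) / 5 = 10/5 = 2
  mean(V) = (3 + 8 + 2 + 4 + 3) / 5 = 20/5 = 4
  mean(W) = (1 + 3 + 8 + 6 + 6) / 5 = 24/5 = 4.8

Step 2 — sample variances and covariances s[i,j] = (1/(n-1)) · Σ_k (x_{k,i} - mean_i) · (x_{k,j} - mean_j), with n-1 = 4:
  s[U,U] = ((-1)·(-1) + (1)·(1) + (-1)·(-1) + (-1)·(-1) + (2)·(2)) / 4 = 8/4 = 2
  s[U,V] = ((-1)·(-1) + (1)·(4) + (-1)·(-2) + (-1)·(0) + (2)·(-1)) / 4 = 5/4 = 1.25
  s[U,W] = ((-1)·(-3.8) + (1)·(-1.8) + (-1)·(3.2) + (-1)·(1.2) + (2)·(1.2)) / 4 = 0/4 = 0
  s[V,V] = ((-1)·(-1) + (4)·(4) + (-2)·(-2) + (0)·(0) + (-1)·(-1)) / 4 = 22/4 = 5.5
  s[V,W] = ((-1)·(-3.8) + (4)·(-1.8) + (-2)·(3.2) + (0)·(1.2) + (-1)·(1.2)) / 4 = -11/4 = -2.75
  s[W,W] = ((-3.8)·(-3.8) + (-1.8)·(-1.8) + (3.2)·(3.2) + (1.2)·(1.2) + (1.2)·(1.2)) / 4 = 30.8/4 = 7.7
  Sample standard deviations s_i = √(s[i,i]):
  s(U) = √(2) = 1.4142
  s(V) = √(5.5) = 2.3452
  s(W) = √(7.7) = 2.7749

Step 3 — r_{ij} = s_{ij} / (s_i · s_j):
  r[U,U] = 1 (diagonal).
  r[U,V] = 1.25 / (1.4142 · 2.3452) = 1.25 / 3.3166 = 0.3769
  r[U,W] = 0 / (1.4142 · 2.7749) = 0 / 3.9243 = 0
  r[V,V] = 1 (diagonal).
  r[V,W] = -2.75 / (2.3452 · 2.7749) = -2.75 / 6.5077 = -0.4226
  r[W,W] = 1 (diagonal).

R is symmetric with unit diagonal. Assembling:

R = [[1, 0.3769, 0],
 [0.3769, 1, -0.4226],
 [0, -0.4226, 1]]


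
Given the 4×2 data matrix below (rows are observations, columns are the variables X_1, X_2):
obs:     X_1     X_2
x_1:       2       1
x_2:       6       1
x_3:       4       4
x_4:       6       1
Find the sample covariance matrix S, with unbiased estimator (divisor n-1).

Step 1 — column means:
  mean(X_1) = (2 + 6 + 4 + 6) / 4 = 18/4 = 4.5
  mean(X_2) = (1 + 1 + 4 + 1) / 4 = 7/4 = 1.75

Step 2 — sample covariance S[i,j] = (1/(n-1)) · Σ_k (x_{k,i} - mean_i) · (x_{k,j} - mean_j), with n-1 = 3.
  S[X_1,X_1] = ((-2.5)·(-2.5) + (1.5)·(1.5) + (-0.5)·(-0.5) + (1.5)·(1.5)) / 3 = 11/3 = 3.6667
  S[X_1,X_2] = ((-2.5)·(-0.75) + (1.5)·(-0.75) + (-0.5)·(2.25) + (1.5)·(-0.75)) / 3 = -1.5/3 = -0.5
  S[X_2,X_2] = ((-0.75)·(-0.75) + (-0.75)·(-0.75) + (2.25)·(2.25) + (-0.75)·(-0.75)) / 3 = 6.75/3 = 2.25

S is symmetric (S[j,i] = S[i,j]). Assembling:

S = [[3.6667, -0.5],
 [-0.5, 2.25]]


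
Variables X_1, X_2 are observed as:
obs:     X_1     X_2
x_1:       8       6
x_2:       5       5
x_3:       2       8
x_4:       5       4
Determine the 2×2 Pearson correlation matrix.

Step 1 — column means:
  mean(X_1) = (8 + 5 + 2 + 5) / 4 = 20/4 = 5
  mean(X_2) = (6 + 5 + 8 + 4) / 4 = 23/4 = 5.75

Step 2 — sample variances and covariances s[i,j] = (1/(n-1)) · Σ_k (x_{k,i} - mean_i) · (x_{k,j} - mean_j), with n-1 = 3:
  s[X_1,X_1] = ((3)·(3) + (0)·(0) + (-3)·(-3) + (0)·(0)) / 3 = 18/3 = 6
  s[X_1,X_2] = ((3)·(0.25) + (0)·(-0.75) + (-3)·(2.25) + (0)·(-1.75)) / 3 = -6/3 = -2
  s[X_2,X_2] = ((0.25)·(0.25) + (-0.75)·(-0.75) + (2.25)·(2.25) + (-1.75)·(-1.75)) / 3 = 8.75/3 = 2.9167
  Sample standard deviations s_i = √(s[i,i]):
  s(X_1) = √(6) = 2.4495
  s(X_2) = √(2.9167) = 1.7078

Step 3 — r_{ij} = s_{ij} / (s_i · s_j):
  r[X_1,X_1] = 1 (diagonal).
  r[X_1,X_2] = -2 / (2.4495 · 1.7078) = -2 / 4.1833 = -0.4781
  r[X_2,X_2] = 1 (diagonal).

R is symmetric with unit diagonal. Assembling:

R = [[1, -0.4781],
 [-0.4781, 1]]


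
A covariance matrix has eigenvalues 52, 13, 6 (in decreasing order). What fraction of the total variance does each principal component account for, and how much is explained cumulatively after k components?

Step 1 — total variance = trace(Sigma) = Σ λ_i = 52 + 13 + 6 = 71.

Step 2 — fraction explained by component i = λ_i / Σ λ:
  PC1: 52/71 = 0.7324
  PC2: 13/71 = 0.1831
  PC3: 6/71 = 0.0845

Step 3 — cumulative fraction after k components = (λ_1 + ... + λ_k) / Σ λ:
  k = 1: 52/71 = 0.7324
  k = 2: (52 + 13)/71 = 65/71 = 0.9155
  k = 3: (52 + 13 + 6)/71 = 71/71 = 1

Summary (fraction, with percent):

explained: PC1 0.7324 (73.24%), PC2 0.1831 (18.31%), PC3 0.0845 (8.45%);  cumulative: 0.7324, 0.9155, 1


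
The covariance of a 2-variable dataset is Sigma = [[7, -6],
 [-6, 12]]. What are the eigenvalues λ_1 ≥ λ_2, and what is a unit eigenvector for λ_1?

Step 1 — characteristic polynomial of 2×2 Sigma:
  det(Sigma - λI) = λ² - trace · λ + det = 0.
  trace = 7 + 12 = 19, det = 7·12 - (-6)² = 48.
Step 2 — discriminant:
  Δ = trace² - 4·det = 361 - 192 = 169.
Step 3 — eigenvalues:
  λ = (trace ± √Δ)/2 = (19 ± 13)/2,
  λ_1 = 16,  λ_2 = 3.

Step 4 — unit eigenvector for λ_1: solve (Sigma - λ_1 I)v = 0. First row:
  (7 - 16)·v_x + (-6)·v_y = 0, i.e. (-9)·v_x + (-6)·v_y = 0,
  so v ∝ (b, λ_1 - a) = (-6, 9); multiply by -1 so the first entry is positive: u = (6, -9).
  ||u|| = √((6)² + (-9)²) = √(117) ≈ 10.8167,
  v_1 = u/||u|| ≈ (0.5547, -0.8321) (||v_1|| = 1).

λ_1 = 16,  λ_2 = 3;  v_1 ≈ (0.5547, -0.8321)


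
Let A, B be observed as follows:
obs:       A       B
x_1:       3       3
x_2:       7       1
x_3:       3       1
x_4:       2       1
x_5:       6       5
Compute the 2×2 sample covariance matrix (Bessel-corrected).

Step 1 — column means:
  mean(A) = (3 + 7 + 3 + 2 + 6) / 5 = 21/5 = 4.2
  mean(B) = (3 + 1 + 1 + 1 + 5) / 5 = 11/5 = 2.2

Step 2 — sample covariance S[i,j] = (1/(n-1)) · Σ_k (x_{k,i} - mean_i) · (x_{k,j} - mean_j), with n-1 = 4.
  S[A,A] = ((-1.2)·(-1.2) + (2.8)·(2.8) + (-1.2)·(-1.2) + (-2.2)·(-2.2) + (1.8)·(1.8)) / 4 = 18.8/4 = 4.7
  S[A,B] = ((-1.2)·(0.8) + (2.8)·(-1.2) + (-1.2)·(-1.2) + (-2.2)·(-1.2) + (1.8)·(2.8)) / 4 = 4.8/4 = 1.2
  S[B,B] = ((0.8)·(0.8) + (-1.2)·(-1.2) + (-1.2)·(-1.2) + (-1.2)·(-1.2) + (2.8)·(2.8)) / 4 = 12.8/4 = 3.2

S is symmetric (S[j,i] = S[i,j]). Assembling:

S = [[4.7, 1.2],
 [1.2, 3.2]]


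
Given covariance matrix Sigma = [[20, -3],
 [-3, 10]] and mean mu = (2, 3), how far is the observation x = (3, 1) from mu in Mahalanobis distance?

Step 1 — centre the observation: (x - mu) = (1, -2).

Step 2 — invert Sigma. det(Sigma) = 20·10 - (-3)² = 191.
  Sigma^{-1} = (1/det) · [[d, -b], [-b, a]] = [[0.0524, 0.0157],
 [0.0157, 0.1047]].

Step 3 — form the quadratic (x - mu)^T · Sigma^{-1} · (x - mu):
  Sigma^{-1} · (x - mu) = (0.0209, -0.1937).
  (x - mu)^T · [Sigma^{-1} · (x - mu)] = (1)·(0.0209) + (-2)·(-0.1937) = 0.4084.

Step 4 — take square root: d = √(0.4084) ≈ 0.639.

d(x, mu) = √(0.4084) ≈ 0.639


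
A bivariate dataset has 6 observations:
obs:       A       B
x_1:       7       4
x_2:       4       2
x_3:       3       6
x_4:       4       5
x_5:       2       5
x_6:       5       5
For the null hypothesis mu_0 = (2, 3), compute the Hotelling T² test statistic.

Step 1 — sample mean vector:
  mean(A) = (7 + 4 + 3 + 4 + 2 + 5) / 6 = 25/6 = 4.1667
  mean(B) = (4 + 2 + 6 + 5 + 5 + 5) / 6 = 27/6 = 4.5
  x̄ = (4.1667, 4.5),  deviation x̄ - mu_0 = (4.1667, 4.5) - (2, 3) = (2.1667, 1.5).

Step 2 — sample covariance matrix, S[i,j] = (1/(n-1)) · Σ_k (x_{k,i} - mean_i) · (x_{k,j} - mean_j), divisor n-1 = 5:
  S[A,A] = ((2.8333)·(2.8333) + (-0.1667)·(-0.1667) + (-1.1667)·(-1.1667) + (-0.1667)·(-0.1667) + (-2.1667)·(-2.1667) + (0.8333)·(0.8333)) / 5 = 14.8333/5 = 2.9667
  S[A,B] = ((2.8333)·(-0.5) + (-0.1667)·(-2.5) + (-1.1667)·(1.5) + (-0.1667)·(0.5) + (-2.1667)·(0.5) + (0.8333)·(0.5)) / 5 = -3.5/5 = -0.7
  S[B,B] = ((-0.5)·(-0.5) + (-2.5)·(-2.5) + (1.5)·(1.5) + (0.5)·(0.5) + (0.5)·(0.5) + (0.5)·(0.5)) / 5 = 9.5/5 = 1.9
  S = [[2.9667, -0.7],
 [-0.7, 1.9]].

Step 3 — invert S. det(S) = 2.9667·1.9 - (-0.7)² = 5.1467.
  S^{-1} = (1/det) · [[d, -b], [-b, a]] = [[0.3692, 0.136],
 [0.136, 0.5764]].

Step 4 — quadratic form (x̄ - mu_0)^T · S^{-1} · (x̄ - mu_0):
  S^{-1} · (x̄ - mu_0) = (1.0039, 1.1593),
  (x̄ - mu_0)^T · [...] = (2.1667)·(1.0039) + (1.5)·(1.1593) = 3.9141.

Step 5 — scale by n: T² = 6 · 3.9141 = 23.4845.

T² ≈ 23.4845


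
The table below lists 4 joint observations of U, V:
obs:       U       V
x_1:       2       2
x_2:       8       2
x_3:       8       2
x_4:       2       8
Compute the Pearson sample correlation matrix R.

Step 1 — column means:
  mean(U) = (2 + 8 + 8 + 2) / 4 = 20/4 = 5
  mean(V) = (2 + 2 + 2 + 8) / 4 = 14/4 = 3.5

Step 2 — sample variances and covariances s[i,j] = (1/(n-1)) · Σ_k (x_{k,i} - mean_i) · (x_{k,j} - mean_j), with n-1 = 3:
  s[U,U] = ((-3)·(-3) + (3)·(3) + (3)·(3) + (-3)·(-3)) / 3 = 36/3 = 12
  s[U,V] = ((-3)·(-1.5) + (3)·(-1.5) + (3)·(-1.5) + (-3)·(4.5)) / 3 = -18/3 = -6
  s[V,V] = ((-1.5)·(-1.5) + (-1.5)·(-1.5) + (-1.5)·(-1.5) + (4.5)·(4.5)) / 3 = 27/3 = 9
  Sample standard deviations s_i = √(s[i,i]):
  s(U) = √(12) = 3.4641
  s(V) = √(9) = 3

Step 3 — r_{ij} = s_{ij} / (s_i · s_j):
  r[U,U] = 1 (diagonal).
  r[U,V] = -6 / (3.4641 · 3) = -6 / 10.3923 = -0.5774
  r[V,V] = 1 (diagonal).

R is symmetric with unit diagonal. Assembling:

R = [[1, -0.5774],
 [-0.5774, 1]]


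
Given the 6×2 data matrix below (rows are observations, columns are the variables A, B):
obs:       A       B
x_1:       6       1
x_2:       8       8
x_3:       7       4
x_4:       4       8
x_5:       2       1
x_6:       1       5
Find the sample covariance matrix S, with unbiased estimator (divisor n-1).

Step 1 — column means:
  mean(A) = (6 + 8 + 7 + 4 + 2 + 1) / 6 = 28/6 = 4.6667
  mean(B) = (1 + 8 + 4 + 8 + 1 + 5) / 6 = 27/6 = 4.5

Step 2 — sample covariance S[i,j] = (1/(n-1)) · Σ_k (x_{k,i} - mean_i) · (x_{k,j} - mean_j), with n-1 = 5.
  S[A,A] = ((1.3333)·(1.3333) + (3.3333)·(3.3333) + (2.3333)·(2.3333) + (-0.6667)·(-0.6667) + (-2.6667)·(-2.6667) + (-3.6667)·(-3.6667)) / 5 = 39.3333/5 = 7.8667
  S[A,B] = ((1.3333)·(-3.5) + (3.3333)·(3.5) + (2.3333)·(-0.5) + (-0.6667)·(3.5) + (-2.6667)·(-3.5) + (-3.6667)·(0.5)) / 5 = 11/5 = 2.2
  S[B,B] = ((-3.5)·(-3.5) + (3.5)·(3.5) + (-0.5)·(-0.5) + (3.5)·(3.5) + (-3.5)·(-3.5) + (0.5)·(0.5)) / 5 = 49.5/5 = 9.9

S is symmetric (S[j,i] = S[i,j]). Assembling:

S = [[7.8667, 2.2],
 [2.2, 9.9]]


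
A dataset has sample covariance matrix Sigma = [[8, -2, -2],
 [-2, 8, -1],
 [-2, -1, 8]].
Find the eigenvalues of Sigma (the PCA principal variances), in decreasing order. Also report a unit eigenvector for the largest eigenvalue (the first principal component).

Step 1 — characteristic polynomial p(λ) = det(λI - Sigma) = λ³ - tr·λ² + c_1·λ - det, where tr = trace, c_1 = sum of the principal 2×2 minors, det = det(Sigma):
  tr = 8 + 8 + 8 = 24,
  c_1 = (8·8 - (-2)²) + (8·8 - (-2)²) + (8·8 - (-1)²) = 60 + 60 + 63 = 183,
  det = 8·(8·8 - (-1)²) - (-2)·((-2)·8 - (-1)·(-2)) + (-2)·((-2)·(-1) - 8·(-2)) = 8·(63) - (-2)·(-18) + (-2)·(18) = 432.
  So p(λ) = λ³ - 24λ² + 183λ - 432.
Step 2 — look for an integer root (rational root theorem: any rational root is an integer divisor of 432). Testing λ = 9:
  p(9) = 729 - 1944 + 1647 - 432 = 0  ✓
  Dividing out (λ - 9): p(λ) = (λ - 9)(λ² - 15λ + 48).
Step 3 — remaining eigenvalues from the quadratic λ² - 15λ + 48 = 0:
  Δ = 15² - 4·48 = 225 - 192 = 33,  λ = (15 ± √33)/2 = (15 ± 5.7446)/2 ≈ 10.3723 or 4.6277.
  Sorted: λ_1 = 10.3723,  λ_2 = 9,  λ_3 = 4.6277  (check: sum = 24 = tr ✓).

Step 4 — unit eigenvector for λ_1 ≈ 10.3723: v spans the null space of (Sigma - λ_1 I), whose rows are
  r_1 = (-2.3723, -2, -2),  r_2 = (-2, -2.3723, -1),  r_3 = (-2, -1, -2.3723).
  v is orthogonal to every row, so take v ∝ r_1 × r_2 = ((-2)·(-1) - (-2)·(-2.3723), (-2)·(-2) - (-2.3723)·(-1), (-2.3723)·(-2.3723) - (-2)·(-2)) ≈ (-2.7446, 1.6277, 1.6277).
  Rescale (multiply by -1 so the first nonzero entry is positive): u = (2.7446, -1.6277, -1.6277).
  ||u|| = √((2.7446)² + (-1.6277)² + (-1.6277)²) = √(12.8316) ≈ 3.5821,  v_1 = u/||u|| ≈ (0.7662, -0.4544, -0.4544) (||v_1|| = 1).

λ_1 = 10.3723,  λ_2 = 9,  λ_3 = 4.6277;  v_1 ≈ (0.7662, -0.4544, -0.4544)


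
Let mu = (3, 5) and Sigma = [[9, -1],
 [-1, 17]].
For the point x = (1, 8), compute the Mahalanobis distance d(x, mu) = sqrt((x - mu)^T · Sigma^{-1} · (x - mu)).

Step 1 — centre the observation: (x - mu) = (-2, 3).

Step 2 — invert Sigma. det(Sigma) = 9·17 - (-1)² = 152.
  Sigma^{-1} = (1/det) · [[d, -b], [-b, a]] = [[0.1118, 0.0066],
 [0.0066, 0.0592]].

Step 3 — form the quadratic (x - mu)^T · Sigma^{-1} · (x - mu):
  Sigma^{-1} · (x - mu) = (-0.2039, 0.1645).
  (x - mu)^T · [Sigma^{-1} · (x - mu)] = (-2)·(-0.2039) + (3)·(0.1645) = 0.9013.

Step 4 — take square root: d = √(0.9013) ≈ 0.9494.

d(x, mu) = √(0.9013) ≈ 0.9494


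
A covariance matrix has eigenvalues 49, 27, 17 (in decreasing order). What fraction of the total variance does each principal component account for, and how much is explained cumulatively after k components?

Step 1 — total variance = trace(Sigma) = Σ λ_i = 49 + 27 + 17 = 93.

Step 2 — fraction explained by component i = λ_i / Σ λ:
  PC1: 49/93 = 0.5269
  PC2: 27/93 = 0.2903
  PC3: 17/93 = 0.1828

Step 3 — cumulative fraction after k components = (λ_1 + ... + λ_k) / Σ λ:
  k = 1: 49/93 = 0.5269
  k = 2: (49 + 27)/93 = 76/93 = 0.8172
  k = 3: (49 + 27 + 17)/93 = 93/93 = 1

Summary (fraction, with percent):

explained: PC1 0.5269 (52.69%), PC2 0.2903 (29.03%), PC3 0.1828 (18.28%);  cumulative: 0.5269, 0.8172, 1


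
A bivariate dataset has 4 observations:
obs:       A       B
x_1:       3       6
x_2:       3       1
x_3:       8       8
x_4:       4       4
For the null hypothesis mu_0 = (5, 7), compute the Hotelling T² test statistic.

Step 1 — sample mean vector:
  mean(A) = (3 + 3 + 8 + 4) / 4 = 18/4 = 4.5
  mean(B) = (6 + 1 + 8 + 4) / 4 = 19/4 = 4.75
  x̄ = (4.5, 4.75),  deviation x̄ - mu_0 = (4.5, 4.75) - (5, 7) = (-0.5, -2.25).

Step 2 — sample covariance matrix, S[i,j] = (1/(n-1)) · Σ_k (x_{k,i} - mean_i) · (x_{k,j} - mean_j), divisor n-1 = 3:
  S[A,A] = ((-1.5)·(-1.5) + (-1.5)·(-1.5) + (3.5)·(3.5) + (-0.5)·(-0.5)) / 3 = 17/3 = 5.6667
  S[A,B] = ((-1.5)·(1.25) + (-1.5)·(-3.75) + (3.5)·(3.25) + (-0.5)·(-0.75)) / 3 = 15.5/3 = 5.1667
  S[B,B] = ((1.25)·(1.25) + (-3.75)·(-3.75) + (3.25)·(3.25) + (-0.75)·(-0.75)) / 3 = 26.75/3 = 8.9167
  S = [[5.6667, 5.1667],
 [5.1667, 8.9167]].

Step 3 — invert S. det(S) = 5.6667·8.9167 - (5.1667)² = 23.8333.
  S^{-1} = (1/det) · [[d, -b], [-b, a]] = [[0.3741, -0.2168],
 [-0.2168, 0.2378]].

Step 4 — quadratic form (x̄ - mu_0)^T · S^{-1} · (x̄ - mu_0):
  S^{-1} · (x̄ - mu_0) = (0.3007, -0.4266),
  (x̄ - mu_0)^T · [...] = (-0.5)·(0.3007) + (-2.25)·(-0.4266) = 0.8094.

Step 5 — scale by n: T² = 4 · 0.8094 = 3.2378.

T² ≈ 3.2378


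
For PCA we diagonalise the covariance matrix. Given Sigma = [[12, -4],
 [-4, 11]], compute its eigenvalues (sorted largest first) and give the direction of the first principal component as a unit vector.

Step 1 — characteristic polynomial of 2×2 Sigma:
  det(Sigma - λI) = λ² - trace · λ + det = 0.
  trace = 12 + 11 = 23, det = 12·11 - (-4)² = 116.
Step 2 — discriminant:
  Δ = trace² - 4·det = 529 - 464 = 65.
Step 3 — eigenvalues:
  λ = (trace ± √Δ)/2 = (23 ± 8.0623)/2,
  λ_1 = 15.5311,  λ_2 = 7.4689.

Step 4 — unit eigenvector for λ_1: solve (Sigma - λ_1 I)v = 0. First row:
  (12 - 15.5311)·v_x + (-4)·v_y = 0, i.e. (-3.5311)·v_x + (-4)·v_y = 0,
  so v ∝ (b, λ_1 - a) = (-4, 3.5311); multiply by -1 so the first entry is positive: u = (4, -3.5311).
  ||u|| = √((4)² + (-3.5311)²) = √(28.4689) ≈ 5.3356,
  v_1 = u/||u|| ≈ (0.7497, -0.6618) (||v_1|| = 1).

λ_1 = 15.5311,  λ_2 = 7.4689;  v_1 ≈ (0.7497, -0.6618)


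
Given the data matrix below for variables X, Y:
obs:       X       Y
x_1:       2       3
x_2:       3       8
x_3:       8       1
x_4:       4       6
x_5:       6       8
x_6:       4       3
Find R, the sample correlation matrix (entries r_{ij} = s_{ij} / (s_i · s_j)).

Step 1 — column means:
  mean(X) = (2 + 3 + 8 + 4 + 6 + 4) / 6 = 27/6 = 4.5
  mean(Y) = (3 + 8 + 1 + 6 + 8 + 3) / 6 = 29/6 = 4.8333

Step 2 — sample variances and covariances s[i,j] = (1/(n-1)) · Σ_k (x_{k,i} - mean_i) · (x_{k,j} - mean_j), with n-1 = 5:
  s[X,X] = ((-2.5)·(-2.5) + (-1.5)·(-1.5) + (3.5)·(3.5) + (-0.5)·(-0.5) + (1.5)·(1.5) + (-0.5)·(-0.5)) / 5 = 23.5/5 = 4.7
  s[X,Y] = ((-2.5)·(-1.8333) + (-1.5)·(3.1667) + (3.5)·(-3.8333) + (-0.5)·(1.1667) + (1.5)·(3.1667) + (-0.5)·(-1.8333)) / 5 = -8.5/5 = -1.7
  s[Y,Y] = ((-1.8333)·(-1.8333) + (3.1667)·(3.1667) + (-3.8333)·(-3.8333) + (1.1667)·(1.1667) + (3.1667)·(3.1667) + (-1.8333)·(-1.8333)) / 5 = 42.8333/5 = 8.5667
  Sample standard deviations s_i = √(s[i,i]):
  s(X) = √(4.7) = 2.1679
  s(Y) = √(8.5667) = 2.9269

Step 3 — r_{ij} = s_{ij} / (s_i · s_j):
  r[X,X] = 1 (diagonal).
  r[X,Y] = -1.7 / (2.1679 · 2.9269) = -1.7 / 6.3453 = -0.2679
  r[Y,Y] = 1 (diagonal).

R is symmetric with unit diagonal. Assembling:

R = [[1, -0.2679],
 [-0.2679, 1]]


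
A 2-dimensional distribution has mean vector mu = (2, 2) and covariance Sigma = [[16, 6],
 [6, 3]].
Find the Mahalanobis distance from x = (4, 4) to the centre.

Step 1 — centre the observation: (x - mu) = (2, 2).

Step 2 — invert Sigma. det(Sigma) = 16·3 - (6)² = 12.
  Sigma^{-1} = (1/det) · [[d, -b], [-b, a]] = [[0.25, -0.5],
 [-0.5, 1.3333]].

Step 3 — form the quadratic (x - mu)^T · Sigma^{-1} · (x - mu):
  Sigma^{-1} · (x - mu) = (-0.5, 1.6667).
  (x - mu)^T · [Sigma^{-1} · (x - mu)] = (2)·(-0.5) + (2)·(1.6667) = 2.3333.

Step 4 — take square root: d = √(2.3333) ≈ 1.5275.

d(x, mu) = √(2.3333) ≈ 1.5275


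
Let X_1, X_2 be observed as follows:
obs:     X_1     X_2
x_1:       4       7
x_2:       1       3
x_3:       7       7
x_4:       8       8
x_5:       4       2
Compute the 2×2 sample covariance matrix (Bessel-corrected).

Step 1 — column means:
  mean(X_1) = (4 + 1 + 7 + 8 + 4) / 5 = 24/5 = 4.8
  mean(X_2) = (7 + 3 + 7 + 8 + 2) / 5 = 27/5 = 5.4

Step 2 — sample covariance S[i,j] = (1/(n-1)) · Σ_k (x_{k,i} - mean_i) · (x_{k,j} - mean_j), with n-1 = 4.
  S[X_1,X_1] = ((-0.8)·(-0.8) + (-3.8)·(-3.8) + (2.2)·(2.2) + (3.2)·(3.2) + (-0.8)·(-0.8)) / 4 = 30.8/4 = 7.7
  S[X_1,X_2] = ((-0.8)·(1.6) + (-3.8)·(-2.4) + (2.2)·(1.6) + (3.2)·(2.6) + (-0.8)·(-3.4)) / 4 = 22.4/4 = 5.6
  S[X_2,X_2] = ((1.6)·(1.6) + (-2.4)·(-2.4) + (1.6)·(1.6) + (2.6)·(2.6) + (-3.4)·(-3.4)) / 4 = 29.2/4 = 7.3

S is symmetric (S[j,i] = S[i,j]). Assembling:

S = [[7.7, 5.6],
 [5.6, 7.3]]


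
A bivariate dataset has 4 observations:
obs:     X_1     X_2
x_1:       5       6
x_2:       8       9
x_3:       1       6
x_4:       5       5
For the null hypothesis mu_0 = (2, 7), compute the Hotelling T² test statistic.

Step 1 — sample mean vector:
  mean(X_1) = (5 + 8 + 1 + 5) / 4 = 19/4 = 4.75
  mean(X_2) = (6 + 9 + 6 + 5) / 4 = 26/4 = 6.5
  x̄ = (4.75, 6.5),  deviation x̄ - mu_0 = (4.75, 6.5) - (2, 7) = (2.75, -0.5).

Step 2 — sample covariance matrix, S[i,j] = (1/(n-1)) · Σ_k (x_{k,i} - mean_i) · (x_{k,j} - mean_j), divisor n-1 = 3:
  S[X_1,X_1] = ((0.25)·(0.25) + (3.25)·(3.25) + (-3.75)·(-3.75) + (0.25)·(0.25)) / 3 = 24.75/3 = 8.25
  S[X_1,X_2] = ((0.25)·(-0.5) + (3.25)·(2.5) + (-3.75)·(-0.5) + (0.25)·(-1.5)) / 3 = 9.5/3 = 3.1667
  S[X_2,X_2] = ((-0.5)·(-0.5) + (2.5)·(2.5) + (-0.5)·(-0.5) + (-1.5)·(-1.5)) / 3 = 9/3 = 3
  S = [[8.25, 3.1667],
 [3.1667, 3]].

Step 3 — invert S. det(S) = 8.25·3 - (3.1667)² = 14.7222.
  S^{-1} = (1/det) · [[d, -b], [-b, a]] = [[0.2038, -0.2151],
 [-0.2151, 0.5604]].

Step 4 — quadratic form (x̄ - mu_0)^T · S^{-1} · (x̄ - mu_0):
  S^{-1} · (x̄ - mu_0) = (0.6679, -0.8717),
  (x̄ - mu_0)^T · [...] = (2.75)·(0.6679) + (-0.5)·(-0.8717) = 2.2726.

Step 5 — scale by n: T² = 4 · 2.2726 = 9.0906.

T² ≈ 9.0906


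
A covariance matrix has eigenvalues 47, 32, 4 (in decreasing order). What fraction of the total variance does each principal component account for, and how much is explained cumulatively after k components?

Step 1 — total variance = trace(Sigma) = Σ λ_i = 47 + 32 + 4 = 83.

Step 2 — fraction explained by component i = λ_i / Σ λ:
  PC1: 47/83 = 0.5663
  PC2: 32/83 = 0.3855
  PC3: 4/83 = 0.0482

Step 3 — cumulative fraction after k components = (λ_1 + ... + λ_k) / Σ λ:
  k = 1: 47/83 = 0.5663
  k = 2: (47 + 32)/83 = 79/83 = 0.9518
  k = 3: (47 + 32 + 4)/83 = 83/83 = 1

Summary (fraction, with percent):

explained: PC1 0.5663 (56.63%), PC2 0.3855 (38.55%), PC3 0.0482 (4.82%);  cumulative: 0.5663, 0.9518, 1


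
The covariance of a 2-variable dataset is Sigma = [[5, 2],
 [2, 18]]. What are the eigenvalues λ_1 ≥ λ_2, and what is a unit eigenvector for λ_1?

Step 1 — characteristic polynomial of 2×2 Sigma:
  det(Sigma - λI) = λ² - trace · λ + det = 0.
  trace = 5 + 18 = 23, det = 5·18 - (2)² = 86.
Step 2 — discriminant:
  Δ = trace² - 4·det = 529 - 344 = 185.
Step 3 — eigenvalues:
  λ = (trace ± √Δ)/2 = (23 ± 13.6015)/2,
  λ_1 = 18.3007,  λ_2 = 4.6993.

Step 4 — unit eigenvector for λ_1: solve (Sigma - λ_1 I)v = 0. First row:
  (5 - 18.3007)·v_x + (2)·v_y = 0, i.e. (-13.3007)·v_x + (2)·v_y = 0,
  so v ∝ (b, λ_1 - a) = (2, 13.3007) = u.
  ||u|| = √((2)² + (13.3007)²) = √(180.9096) ≈ 13.4503,
  v_1 = u/||u|| ≈ (0.1487, 0.9889) (||v_1|| = 1).

λ_1 = 18.3007,  λ_2 = 4.6993;  v_1 ≈ (0.1487, 0.9889)
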